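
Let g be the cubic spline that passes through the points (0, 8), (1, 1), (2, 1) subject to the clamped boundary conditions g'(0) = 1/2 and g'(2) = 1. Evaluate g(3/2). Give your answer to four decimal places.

Put σ_i = g'' at the i-th knot. Here h = (1, 1) and Δ = (-7, 0), so the interior equations h_(i-1)·σ_(i-1) + 2(h_(i-1)+h_i)·σ_i + h_i·σ_(i+1) = 6(Δ_i − Δ_(i-1)) read
  1·σ_0 + 4·σ_1 + 1·σ_2 = 6(Δ_1 - Δ_0) = 42
Clamped end conditions give two more equations: 2h_0·σ_0 + h_0·σ_1 = 6(Δ_0 - g'(0)) = -45 and h_1·σ_1 + 2h_1·σ_2 = 6(g'(2) - Δ_1) = 6.
Solving the tridiagonal system: σ_0 = -131/4, σ_1 = 41/2, σ_2 = -29/4.
On [1, 2], g(t) = 1 - 45/8·(t - 1) + 41/4·(t - 1)² - 37/8·(t - 1)³.
With (t - 1) = 1/2: g(3/2) = 11/64.

0.1719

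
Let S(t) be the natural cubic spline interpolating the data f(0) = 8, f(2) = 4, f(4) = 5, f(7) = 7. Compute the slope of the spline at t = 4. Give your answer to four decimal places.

Write M_i for S''(x_i). With h_i = 2, 2, 3 and divided differences Δ_i = -2, 1/2, 2/3, the continuity of S' gives the tridiagonal system
  2·M_0 + 8·M_1 + 2·M_2 = 6(Δ_1 - Δ_0) = 15
  2·M_1 + 10·M_2 + 3·M_3 = 6(Δ_2 - Δ_1) = 1
Natural end conditions: M_0 = M_3 = 0.
Solving: M_0 = 0, M_1 = 37/19, M_2 = -11/38, M_3 = 0.
On [4, 7], S'(t) = b_2 + 2c_2·(t - 4) + 3d_2·(t - 4)² with b_2 = Δ_2 - h_2(2M_2 + M_3)/6 = 109/114, c_2 = M_2/2 = -11/76, d_2 = (M_3 - M_2)/(6h_2) = 11/684. So S'(4) = 109/114.

0.9561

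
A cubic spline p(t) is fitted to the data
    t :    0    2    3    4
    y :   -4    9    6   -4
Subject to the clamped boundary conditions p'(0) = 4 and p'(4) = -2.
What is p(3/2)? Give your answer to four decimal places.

Write σ_i for p''(x_i). With h_i = 2, 1, 1 and divided differences Δ_i = 13/2, -3, -10, the continuity of p' gives the tridiagonal system
  2·σ_0 + 6·σ_1 + 1·σ_2 = 6(Δ_1 - Δ_0) = -57
  1·σ_1 + 4·σ_2 + 1·σ_3 = 6(Δ_2 - Δ_1) = -42
Clamped end conditions give two more equations: 2h_0·σ_0 + h_0·σ_1 = 6(Δ_0 - p'(0)) = 15 and h_2·σ_2 + 2h_2·σ_3 = 6(p'(4) - Δ_2) = 48.
Hence σ_0 = 189/22, σ_1 = -213/22, σ_2 = -177/11, σ_3 = 705/22.
On [0, 2], p(t) = -4 + 4·t + 189/44·t² - 67/44·t³.
With t = 3/2: p(3/2) = 2297/352.

6.5256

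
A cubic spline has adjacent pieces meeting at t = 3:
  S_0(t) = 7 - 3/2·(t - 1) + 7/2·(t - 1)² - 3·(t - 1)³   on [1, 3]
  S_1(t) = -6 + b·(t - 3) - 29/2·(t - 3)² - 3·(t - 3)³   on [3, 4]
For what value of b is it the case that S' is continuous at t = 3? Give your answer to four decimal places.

-23.5000

S_0'(t) = -3/2 + 7·(t - 1) - 9·(t - 1)², so S_0'(3) = -47/2. On the right, S_1'(3) = b, so b = -47/2.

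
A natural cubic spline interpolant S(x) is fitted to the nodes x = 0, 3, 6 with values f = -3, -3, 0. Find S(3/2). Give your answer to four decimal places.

-3.2813

Write m_i for S''(x_i). With h_i = 3, 3 and divided differences Δ_i = 0, 1, the continuity of S' gives the tridiagonal system
  3·m_0 + 12·m_1 + 3·m_2 = 6(Δ_1 - Δ_0) = 6
Natural end conditions: m_0 = m_2 = 0.
Forward elimination and back-substitution give m_0 = 0, m_1 = 1/2, m_2 = 0.
On [0, 3], S(x) = -3 - 1/4·x + 0·x² + 1/36·x³.
With x = 3/2: S(3/2) = -105/32.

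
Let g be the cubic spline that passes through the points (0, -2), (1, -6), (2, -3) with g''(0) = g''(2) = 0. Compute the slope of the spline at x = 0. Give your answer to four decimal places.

-5.7500

Write σ_i for g''(x_i). With h_i = 1, 1 and divided differences Δ_i = -4, 3, the continuity of g' gives the tridiagonal system
  1·σ_0 + 4·σ_1 + 1·σ_2 = 6(Δ_1 - Δ_0) = 42
Natural end conditions: σ_0 = σ_2 = 0.
Forward elimination and back-substitution give σ_0 = 0, σ_1 = 21/2, σ_2 = 0.
On [0, 1], g'(x) = b_0 + 2c_0·x + 3d_0·x² with b_0 = Δ_0 - h_0(2σ_0 + σ_1)/6 = -23/4, c_0 = σ_0/2 = 0, d_0 = (σ_1 - σ_0)/(6h_0) = 7/4. So g'(0) = -23/4.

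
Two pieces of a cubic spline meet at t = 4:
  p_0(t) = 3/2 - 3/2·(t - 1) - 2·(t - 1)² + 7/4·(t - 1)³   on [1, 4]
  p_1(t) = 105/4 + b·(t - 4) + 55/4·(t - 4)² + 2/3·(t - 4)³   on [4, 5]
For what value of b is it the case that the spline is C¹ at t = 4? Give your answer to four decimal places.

33.7500

p_0'(t) = -3/2 - 4·(t - 1) + 21/4·(t - 1)², so p_0'(4) = 135/4. On the right, p_1'(4) = b, so b = 135/4.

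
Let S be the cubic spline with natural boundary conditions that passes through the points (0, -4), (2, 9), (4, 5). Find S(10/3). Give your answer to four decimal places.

7.5926

Put m_i = S'' at the i-th knot. Here h = (2, 2) and Δ = (13/2, -2), so the interior equations h_(i-1)·m_(i-1) + 2(h_(i-1)+h_i)·m_i + h_i·m_(i+1) = 6(Δ_i − Δ_(i-1)) read
  2·m_0 + 8·m_1 + 2·m_2 = 6(Δ_1 - Δ_0) = -51
Natural end conditions: m_0 = m_2 = 0.
Hence m_0 = 0, m_1 = -51/8, m_2 = 0.
On [2, 4], S(t) = 9 + 9/4·(t - 2) - 51/16·(t - 2)² + 17/32·(t - 2)³.
With (t - 2) = 4/3: S(10/3) = 205/27.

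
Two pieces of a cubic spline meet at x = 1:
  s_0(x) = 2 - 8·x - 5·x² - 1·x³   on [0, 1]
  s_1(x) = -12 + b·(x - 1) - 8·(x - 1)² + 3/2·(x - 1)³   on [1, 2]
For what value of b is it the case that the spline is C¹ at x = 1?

-21

s_0'(x) = -8 - 10·x - 3·x², so s_0'(1) = -21. On the right, s_1'(1) = b, so b = -21.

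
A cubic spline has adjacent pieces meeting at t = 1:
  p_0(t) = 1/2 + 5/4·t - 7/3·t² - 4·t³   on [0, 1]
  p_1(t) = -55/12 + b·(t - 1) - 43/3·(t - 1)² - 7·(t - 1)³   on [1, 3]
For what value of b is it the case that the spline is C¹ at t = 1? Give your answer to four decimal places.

-15.4167

p_0'(t) = 5/4 - 14/3·t - 12·t², so p_0'(1) = -185/12. On the right, p_1'(1) = b, so b = -185/12.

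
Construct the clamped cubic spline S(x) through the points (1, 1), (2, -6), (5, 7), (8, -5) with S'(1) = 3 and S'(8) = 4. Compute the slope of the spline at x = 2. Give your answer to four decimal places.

-7.5161

Write m_i for S''(x_i). With h_i = 1, 3, 3 and divided differences Δ_i = -7, 13/3, -4, the continuity of S' gives the tridiagonal system
  1·m_0 + 8·m_1 + 3·m_2 = 6(Δ_1 - Δ_0) = 68
  3·m_1 + 12·m_2 + 3·m_3 = 6(Δ_2 - Δ_1) = -50
Clamped end conditions give two more equations: 2h_0·m_0 + h_0·m_1 = 6(Δ_0 - S'(1)) = -60 and h_2·m_2 + 2h_2·m_3 = 6(S'(8) - Δ_2) = 48.
Forward elimination and back-substitution give m_0 = -1208/31, m_1 = 556/31, m_2 = -1132/93, m_3 = 1310/93.
On [2, 5], S'(x) = b_1 + 2c_1·(x - 2) + 3d_1·(x - 2)² with b_1 = Δ_1 - h_1(2m_1 + m_2)/6 = -233/31, c_1 = m_1/2 = 278/31, d_1 = (m_2 - m_1)/(6h_1) = -1400/837. So S'(2) = -233/31.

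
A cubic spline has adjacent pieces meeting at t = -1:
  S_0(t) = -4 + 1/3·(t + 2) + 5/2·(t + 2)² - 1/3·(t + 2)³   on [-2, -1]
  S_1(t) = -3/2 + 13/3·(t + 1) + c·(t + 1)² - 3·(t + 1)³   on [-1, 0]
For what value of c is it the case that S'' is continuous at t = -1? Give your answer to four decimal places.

1.5000

S_0''(t) = 5 - 2·(t + 2), so S_0''(-1) = 3. On the right, S_1''(-1) = 2c, so c = 3/2.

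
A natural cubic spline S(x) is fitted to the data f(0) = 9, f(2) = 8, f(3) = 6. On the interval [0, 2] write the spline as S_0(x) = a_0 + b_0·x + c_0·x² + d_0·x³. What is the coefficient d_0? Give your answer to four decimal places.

Let σ_i = S''(x_i). Step sizes h_i = 2, 1; slopes of the chords Δ_i = (y_(i+1) - y_i)/h_i = -1/2, -2.
  2·σ_0 + 6·σ_1 + 1·σ_2 = 6(Δ_1 - Δ_0) = -9
Natural end conditions: σ_0 = σ_2 = 0.
Forward elimination and back-substitution give σ_0 = 0, σ_1 = -3/2, σ_2 = 0.
On [0, 2], with S_0(x) = a_0 + b_0·x + c_0·x² + d_0·x³: c_0 = σ_0/2 = 0, d_0 = (σ_1 - σ_0)/(6h_0) = -1/8, b_0 = Δ_0 - h_0(2σ_0 + σ_1)/6 = 0.

-0.1250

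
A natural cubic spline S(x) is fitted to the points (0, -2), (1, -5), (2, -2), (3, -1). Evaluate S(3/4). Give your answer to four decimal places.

Put M_i = S'' at the i-th knot. Here h = (1, 1, 1) and Δ = (-3, 3, 1), so the interior equations h_(i-1)·M_(i-1) + 2(h_(i-1)+h_i)·M_i + h_i·M_(i+1) = 6(Δ_i − Δ_(i-1)) read
  1·M_0 + 4·M_1 + 1·M_2 = 6(Δ_1 - Δ_0) = 36
  1·M_1 + 4·M_2 + 1·M_3 = 6(Δ_2 - Δ_1) = -12
Natural end conditions: M_0 = M_3 = 0.
Hence M_0 = 0, M_1 = 52/5, M_2 = -28/5, M_3 = 0.
On [0, 1], S(x) = -2 - 71/15·x + 0·x² + 26/15·x³.
With x = 3/4: S(3/4) = -771/160.

-4.8188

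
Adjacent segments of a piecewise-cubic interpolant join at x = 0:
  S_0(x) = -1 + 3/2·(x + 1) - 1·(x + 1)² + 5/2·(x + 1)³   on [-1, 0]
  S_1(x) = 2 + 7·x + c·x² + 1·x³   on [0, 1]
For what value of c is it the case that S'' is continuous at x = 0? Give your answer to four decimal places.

6.5000

S_0''(x) = -2 + 15·(x + 1), so S_0''(0) = 13. On the right, S_1''(0) = 2c, so c = 13/2.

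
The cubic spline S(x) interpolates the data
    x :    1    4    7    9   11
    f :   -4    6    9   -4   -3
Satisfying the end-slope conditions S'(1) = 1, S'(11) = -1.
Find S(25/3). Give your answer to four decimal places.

-0.5323

Let σ_i = S''(x_i). Step sizes h_i = 3, 3, 2, 2; slopes of the chords Δ_i = (y_(i+1) - y_i)/h_i = 10/3, 1, -13/2, 1/2.
  3·σ_0 + 12·σ_1 + 3·σ_2 = 6(Δ_1 - Δ_0) = -14
  3·σ_1 + 10·σ_2 + 2·σ_3 = 6(Δ_2 - Δ_1) = -45
  2·σ_2 + 8·σ_3 + 2·σ_4 = 6(Δ_3 - Δ_2) = 42
Clamped end conditions give two more equations: 2h_0·σ_0 + h_0·σ_1 = 6(Δ_0 - S'(1)) = 14 and h_3·σ_3 + 2h_3·σ_4 = 6(S'(11) - Δ_3) = -9.
Forward elimination and back-substitution give σ_0 = 517/210, σ_1 = -9/35, σ_2 = -61/10, σ_3 = 587/70, σ_4 = -451/70.
On [7, 9], S(x) = 9 - 183/35·(x - 7) - 61/20·(x - 7)² + 169/140·(x - 7)³.
With (x - 7) = 4/3: S(25/3) = -503/945.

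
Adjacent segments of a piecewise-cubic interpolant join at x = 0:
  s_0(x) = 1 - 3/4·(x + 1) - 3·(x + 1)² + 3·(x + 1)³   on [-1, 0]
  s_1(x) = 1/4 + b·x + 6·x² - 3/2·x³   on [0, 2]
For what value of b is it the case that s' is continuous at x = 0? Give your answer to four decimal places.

s_0'(x) = -3/4 - 6·(x + 1) + 9·(x + 1)², so s_0'(0) = 9/4. On the right, s_1'(0) = b, so b = 9/4.

2.2500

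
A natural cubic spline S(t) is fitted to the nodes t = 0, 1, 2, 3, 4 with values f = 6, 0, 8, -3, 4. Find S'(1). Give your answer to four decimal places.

4.8571

Write σ_i for S''(x_i). With h_i = 1, 1, 1, 1 and divided differences Δ_i = -6, 8, -11, 7, the continuity of S' gives the tridiagonal system
  1·σ_0 + 4·σ_1 + 1·σ_2 = 6(Δ_1 - Δ_0) = 84
  1·σ_1 + 4·σ_2 + 1·σ_3 = 6(Δ_2 - Δ_1) = -114
  1·σ_2 + 4·σ_3 + 1·σ_4 = 6(Δ_3 - Δ_2) = 108
Natural end conditions: σ_0 = σ_4 = 0.
Solving the tridiagonal system: σ_0 = 0, σ_1 = 228/7, σ_2 = -324/7, σ_3 = 270/7, σ_4 = 0.
On [1, 2], S'(t) = b_1 + 2c_1·(t - 1) + 3d_1·(t - 1)² with b_1 = Δ_1 - h_1(2σ_1 + σ_2)/6 = 34/7, c_1 = σ_1/2 = 114/7, d_1 = (σ_2 - σ_1)/(6h_1) = -92/7. So S'(1) = 34/7.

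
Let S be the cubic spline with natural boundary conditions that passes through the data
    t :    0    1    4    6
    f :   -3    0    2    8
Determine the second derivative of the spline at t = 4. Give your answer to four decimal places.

2.1690

Write M_i for S''(x_i). With h_i = 1, 3, 2 and divided differences Δ_i = 3, 2/3, 3, the continuity of S' gives the tridiagonal system
  1·M_0 + 8·M_1 + 3·M_2 = 6(Δ_1 - Δ_0) = -14
  3·M_1 + 10·M_2 + 2·M_3 = 6(Δ_2 - Δ_1) = 14
Natural end conditions: M_0 = M_3 = 0.
Solving the tridiagonal system: M_0 = 0, M_1 = -182/71, M_2 = 154/71, M_3 = 0.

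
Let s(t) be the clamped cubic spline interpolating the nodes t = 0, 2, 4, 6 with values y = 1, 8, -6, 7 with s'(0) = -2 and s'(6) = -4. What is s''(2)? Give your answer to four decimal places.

Put m_i = s'' at the i-th knot. Here h = (2, 2, 2) and Δ = (7/2, -7, 13/2), so the interior equations h_(i-1)·m_(i-1) + 2(h_(i-1)+h_i)·m_i + h_i·m_(i+1) = 6(Δ_i − Δ_(i-1)) read
  2·m_0 + 8·m_1 + 2·m_2 = 6(Δ_1 - Δ_0) = -63
  2·m_1 + 8·m_2 + 2·m_3 = 6(Δ_2 - Δ_1) = 81
Clamped end conditions give two more equations: 2h_0·m_0 + h_0·m_1 = 6(Δ_0 - s'(0)) = 33 and h_2·m_2 + 2h_2·m_3 = 6(s'(6) - Δ_2) = -63.
Forward elimination and back-substitution give m_0 = 254/15, m_1 = -521/30, m_2 = 631/30, m_3 = -394/15.

-17.3667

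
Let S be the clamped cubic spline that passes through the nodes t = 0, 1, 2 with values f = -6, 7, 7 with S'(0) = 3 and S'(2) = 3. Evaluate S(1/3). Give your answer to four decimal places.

Put m_i = S'' at the i-th knot. Here h = (1, 1) and Δ = (13, 0), so the interior equations h_(i-1)·m_(i-1) + 2(h_(i-1)+h_i)·m_i + h_i·m_(i+1) = 6(Δ_i − Δ_(i-1)) read
  1·m_0 + 4·m_1 + 1·m_2 = 6(Δ_1 - Δ_0) = -78
Clamped end conditions give two more equations: 2h_0·m_0 + h_0·m_1 = 6(Δ_0 - S'(0)) = 60 and h_1·m_1 + 2h_1·m_2 = 6(S'(2) - Δ_1) = 18.
Solving the tridiagonal system: m_0 = 99/2, m_1 = -39, m_2 = 57/2.
On [0, 1], S(t) = -6 + 3·t + 99/4·t² - 59/4·t³.
With t = 1/3: S(1/3) = -151/54.

-2.7963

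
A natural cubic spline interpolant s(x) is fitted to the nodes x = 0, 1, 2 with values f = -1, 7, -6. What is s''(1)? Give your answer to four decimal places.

Write σ_i for s''(x_i). With h_i = 1, 1 and divided differences Δ_i = 8, -13, the continuity of s' gives the tridiagonal system
  1·σ_0 + 4·σ_1 + 1·σ_2 = 6(Δ_1 - Δ_0) = -126
Natural end conditions: σ_0 = σ_2 = 0.
Solving: σ_0 = 0, σ_1 = -63/2, σ_2 = 0.

-31.5000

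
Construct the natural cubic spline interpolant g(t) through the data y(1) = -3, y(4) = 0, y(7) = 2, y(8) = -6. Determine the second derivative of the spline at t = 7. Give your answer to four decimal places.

-7.1034

Put M_i = g'' at the i-th knot. Here h = (3, 3, 1) and Δ = (1, 2/3, -8), so the interior equations h_(i-1)·M_(i-1) + 2(h_(i-1)+h_i)·M_i + h_i·M_(i+1) = 6(Δ_i − Δ_(i-1)) read
  3·M_0 + 12·M_1 + 3·M_2 = 6(Δ_1 - Δ_0) = -2
  3·M_1 + 8·M_2 + 1·M_3 = 6(Δ_2 - Δ_1) = -52
Natural end conditions: M_0 = M_3 = 0.
Hence M_0 = 0, M_1 = 140/87, M_2 = -206/29, M_3 = 0.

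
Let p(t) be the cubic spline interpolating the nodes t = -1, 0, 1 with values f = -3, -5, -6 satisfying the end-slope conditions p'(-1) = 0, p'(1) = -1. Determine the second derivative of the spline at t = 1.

With σ_i denoting the second derivative at x_i, h_i = 1, 1, and Δ_i = (y_(i+1) − y_i)/h_i = -2, -1:
  1·σ_0 + 4·σ_1 + 1·σ_2 = 6(Δ_1 - Δ_0) = 6
Clamped end conditions give two more equations: 2h_0·σ_0 + h_0·σ_1 = 6(Δ_0 - p'(-1)) = -12 and h_1·σ_1 + 2h_1·σ_2 = 6(p'(1) - Δ_1) = 0.
Solving: σ_0 = -8, σ_1 = 4, σ_2 = -2.

-2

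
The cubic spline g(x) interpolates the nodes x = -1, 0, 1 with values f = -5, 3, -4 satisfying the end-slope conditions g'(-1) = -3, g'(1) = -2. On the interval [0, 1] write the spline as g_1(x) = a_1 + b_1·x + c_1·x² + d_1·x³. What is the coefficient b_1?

2

With M_i denoting the second derivative at x_i, h_i = 1, 1, and Δ_i = (y_(i+1) − y_i)/h_i = 8, -7:
  1·M_0 + 4·M_1 + 1·M_2 = 6(Δ_1 - Δ_0) = -90
Clamped end conditions give two more equations: 2h_0·M_0 + h_0·M_1 = 6(Δ_0 - g'(-1)) = 66 and h_1·M_1 + 2h_1·M_2 = 6(g'(1) - Δ_1) = 30.
Hence M_0 = 56, M_1 = -46, M_2 = 38.
On [0, 1], with g_1(x) = a_1 + b_1·x + c_1·x² + d_1·x³: c_1 = M_1/2 = -23, d_1 = (M_2 - M_1)/(6h_1) = 14, b_1 = Δ_1 - h_1(2M_1 + M_2)/6 = 2.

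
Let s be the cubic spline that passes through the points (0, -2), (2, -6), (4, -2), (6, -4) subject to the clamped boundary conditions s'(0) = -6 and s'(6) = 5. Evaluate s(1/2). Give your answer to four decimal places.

Write m_i for s''(x_i). With h_i = 2, 2, 2 and divided differences Δ_i = -2, 2, -1, the continuity of s' gives the tridiagonal system
  2·m_0 + 8·m_1 + 2·m_2 = 6(Δ_1 - Δ_0) = 24
  2·m_1 + 8·m_2 + 2·m_3 = 6(Δ_2 - Δ_1) = -18
Clamped end conditions give two more equations: 2h_0·m_0 + h_0·m_1 = 6(Δ_0 - s'(0)) = 24 and h_2·m_2 + 2h_2·m_3 = 6(s'(6) - Δ_2) = 36.
Hence m_0 = 64/15, m_1 = 52/15, m_2 = -92/15, m_3 = 181/15.
On [0, 2], s(x) = -2 - 6·x + 32/15·x² - 1/15·x³.
With x = 1/2: s(1/2) = -179/40.

-4.4750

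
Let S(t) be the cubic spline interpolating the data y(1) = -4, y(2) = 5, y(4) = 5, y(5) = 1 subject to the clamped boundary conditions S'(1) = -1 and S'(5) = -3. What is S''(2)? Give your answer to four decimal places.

Let m_i = S''(x_i). Step sizes h_i = 1, 2, 1; slopes of the chords Δ_i = (y_(i+1) - y_i)/h_i = 9, 0, -4.
  1·m_0 + 6·m_1 + 2·m_2 = 6(Δ_1 - Δ_0) = -54
  2·m_1 + 6·m_2 + 1·m_3 = 6(Δ_2 - Δ_1) = -24
Clamped end conditions give two more equations: 2h_0·m_0 + h_0·m_1 = 6(Δ_0 - S'(1)) = 60 and h_2·m_2 + 2h_2·m_3 = 6(S'(5) - Δ_2) = 6.
Solving the tridiagonal system: m_0 = 1322/35, m_1 = -544/35, m_2 = 26/35, m_3 = 92/35.

-15.5429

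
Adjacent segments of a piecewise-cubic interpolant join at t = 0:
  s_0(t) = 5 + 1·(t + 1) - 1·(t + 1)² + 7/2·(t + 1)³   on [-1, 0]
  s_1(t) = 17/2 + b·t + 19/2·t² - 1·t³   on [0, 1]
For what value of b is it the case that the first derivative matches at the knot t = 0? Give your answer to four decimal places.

9.5000

s_0'(t) = 1 - 2·(t + 1) + 21/2·(t + 1)², so s_0'(0) = 19/2. On the right, s_1'(0) = b, so b = 19/2.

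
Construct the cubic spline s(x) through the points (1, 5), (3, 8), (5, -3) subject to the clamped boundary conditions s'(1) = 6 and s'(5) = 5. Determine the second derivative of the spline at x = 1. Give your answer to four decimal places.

Write M_i for s''(x_i). With h_i = 2, 2 and divided differences Δ_i = 3/2, -11/2, the continuity of s' gives the tridiagonal system
  2·M_0 + 8·M_1 + 2·M_2 = 6(Δ_1 - Δ_0) = -42
Clamped end conditions give two more equations: 2h_0·M_0 + h_0·M_1 = 6(Δ_0 - s'(1)) = -27 and h_1·M_1 + 2h_1·M_2 = 6(s'(5) - Δ_1) = 63.
Forward elimination and back-substitution give M_0 = -7/4, M_1 = -10, M_2 = 83/4.

-1.7500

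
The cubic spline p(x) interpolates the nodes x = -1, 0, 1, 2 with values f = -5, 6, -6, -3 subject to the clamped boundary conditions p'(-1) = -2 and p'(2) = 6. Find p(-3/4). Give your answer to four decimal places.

With m_i denoting the second derivative at x_i, h_i = 1, 1, 1, and Δ_i = (y_(i+1) − y_i)/h_i = 11, -12, 3:
  1·m_0 + 4·m_1 + 1·m_2 = 6(Δ_1 - Δ_0) = -138
  1·m_1 + 4·m_2 + 1·m_3 = 6(Δ_2 - Δ_1) = 90
Clamped end conditions give two more equations: 2h_0·m_0 + h_0·m_1 = 6(Δ_0 - p'(-1)) = 78 and h_2·m_2 + 2h_2·m_3 = 6(p'(2) - Δ_2) = 18.
Solving the tridiagonal system: m_0 = 1052/15, m_1 = -934/15, m_2 = 614/15, m_3 = -172/15.
On [-1, 0], p(x) = -5 - 2·(x + 1) + 526/15·(x + 1)² - 331/15·(x + 1)³.
With (x + 1) = 1/4: p(-3/4) = -1169/320.

-3.6531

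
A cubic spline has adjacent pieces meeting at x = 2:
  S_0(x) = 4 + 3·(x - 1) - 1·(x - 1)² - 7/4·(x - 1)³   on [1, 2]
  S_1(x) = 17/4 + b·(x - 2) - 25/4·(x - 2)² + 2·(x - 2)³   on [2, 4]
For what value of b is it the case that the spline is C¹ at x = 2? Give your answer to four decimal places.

-4.2500

S_0'(x) = 3 - 2·(x - 1) - 21/4·(x - 1)², so S_0'(2) = -17/4. On the right, S_1'(2) = b, so b = -17/4.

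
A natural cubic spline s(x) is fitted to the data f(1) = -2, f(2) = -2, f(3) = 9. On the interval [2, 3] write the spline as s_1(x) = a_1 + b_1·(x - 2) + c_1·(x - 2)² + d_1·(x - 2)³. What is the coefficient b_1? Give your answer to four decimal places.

With m_i denoting the second derivative at x_i, h_i = 1, 1, and Δ_i = (y_(i+1) − y_i)/h_i = 0, 11:
  1·m_0 + 4·m_1 + 1·m_2 = 6(Δ_1 - Δ_0) = 66
Natural end conditions: m_0 = m_2 = 0.
Forward elimination and back-substitution give m_0 = 0, m_1 = 33/2, m_2 = 0.
On [2, 3], with s_1(x) = a_1 + b_1·(x - 2) + c_1·(x - 2)² + d_1·(x - 2)³: c_1 = m_1/2 = 33/4, d_1 = (m_2 - m_1)/(6h_1) = -11/4, b_1 = Δ_1 - h_1(2m_1 + m_2)/6 = 11/2.

5.5000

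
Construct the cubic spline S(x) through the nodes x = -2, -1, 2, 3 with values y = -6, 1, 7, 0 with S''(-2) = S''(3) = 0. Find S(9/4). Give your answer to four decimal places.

5.5901

Let M_i = S''(x_i). Step sizes h_i = 1, 3, 1; slopes of the chords Δ_i = (y_(i+1) - y_i)/h_i = 7, 2, -7.
  1·M_0 + 8·M_1 + 3·M_2 = 6(Δ_1 - Δ_0) = -30
  3·M_1 + 8·M_2 + 1·M_3 = 6(Δ_2 - Δ_1) = -54
Natural end conditions: M_0 = M_3 = 0.
Hence M_0 = 0, M_1 = -78/55, M_2 = -342/55, M_3 = 0.
On [2, 3], S(x) = 7 - 271/55·(x - 2) - 171/55·(x - 2)² + 57/55·(x - 2)³.
With (x - 2) = 1/4: S(9/4) = 19677/3520.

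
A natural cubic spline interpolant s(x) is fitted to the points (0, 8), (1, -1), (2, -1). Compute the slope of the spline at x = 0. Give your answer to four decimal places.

-11.2500

Let σ_i = s''(x_i). Step sizes h_i = 1, 1; slopes of the chords Δ_i = (y_(i+1) - y_i)/h_i = -9, 0.
  1·σ_0 + 4·σ_1 + 1·σ_2 = 6(Δ_1 - Δ_0) = 54
Natural end conditions: σ_0 = σ_2 = 0.
Solving the tridiagonal system: σ_0 = 0, σ_1 = 27/2, σ_2 = 0.
On [0, 1], s'(x) = b_0 + 2c_0·x + 3d_0·x² with b_0 = Δ_0 - h_0(2σ_0 + σ_1)/6 = -45/4, c_0 = σ_0/2 = 0, d_0 = (σ_1 - σ_0)/(6h_0) = 9/4. So s'(0) = -45/4.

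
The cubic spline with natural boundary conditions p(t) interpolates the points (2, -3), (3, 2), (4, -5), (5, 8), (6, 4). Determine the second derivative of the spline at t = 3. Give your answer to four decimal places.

Put m_i = p'' at the i-th knot. Here h = (1, 1, 1, 1) and Δ = (5, -7, 13, -4), so the interior equations h_(i-1)·m_(i-1) + 2(h_(i-1)+h_i)·m_i + h_i·m_(i+1) = 6(Δ_i − Δ_(i-1)) read
  1·m_0 + 4·m_1 + 1·m_2 = 6(Δ_1 - Δ_0) = -72
  1·m_1 + 4·m_2 + 1·m_3 = 6(Δ_2 - Δ_1) = 120
  1·m_2 + 4·m_3 + 1·m_4 = 6(Δ_3 - Δ_2) = -102
Natural end conditions: m_0 = m_4 = 0.
Forward elimination and back-substitution give m_0 = 0, m_1 = -831/28, m_2 = 327/7, m_3 = -1041/28, m_4 = 0.

-29.6786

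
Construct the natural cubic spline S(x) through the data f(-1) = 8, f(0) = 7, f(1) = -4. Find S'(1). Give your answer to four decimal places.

-13.5000

Write M_i for S''(x_i). With h_i = 1, 1 and divided differences Δ_i = -1, -11, the continuity of S' gives the tridiagonal system
  1·M_0 + 4·M_1 + 1·M_2 = 6(Δ_1 - Δ_0) = -60
Natural end conditions: M_0 = M_2 = 0.
Solving: M_0 = 0, M_1 = -15, M_2 = 0.
On [0, 1], S'(x) = b_1 + 2c_1·x + 3d_1·x² with b_1 = Δ_1 - h_1(2M_1 + M_2)/6 = -6, c_1 = M_1/2 = -15/2, d_1 = (M_2 - M_1)/(6h_1) = 5/2. So S'(1) = -27/2.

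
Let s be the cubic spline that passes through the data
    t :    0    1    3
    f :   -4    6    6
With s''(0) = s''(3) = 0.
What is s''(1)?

-10

With σ_i denoting the second derivative at x_i, h_i = 1, 2, and Δ_i = (y_(i+1) − y_i)/h_i = 10, 0:
  1·σ_0 + 6·σ_1 + 2·σ_2 = 6(Δ_1 - Δ_0) = -60
Natural end conditions: σ_0 = σ_2 = 0.
Solving: σ_0 = 0, σ_1 = -10, σ_2 = 0.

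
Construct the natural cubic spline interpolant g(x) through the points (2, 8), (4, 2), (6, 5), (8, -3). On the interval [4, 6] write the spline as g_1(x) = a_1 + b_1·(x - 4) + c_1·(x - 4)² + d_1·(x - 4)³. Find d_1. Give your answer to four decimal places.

-0.8333

With M_i denoting the second derivative at x_i, h_i = 2, 2, 2, and Δ_i = (y_(i+1) − y_i)/h_i = -3, 3/2, -4:
  2·M_0 + 8·M_1 + 2·M_2 = 6(Δ_1 - Δ_0) = 27
  2·M_1 + 8·M_2 + 2·M_3 = 6(Δ_2 - Δ_1) = -33
Natural end conditions: M_0 = M_3 = 0.
Solving the tridiagonal system: M_0 = 0, M_1 = 47/10, M_2 = -53/10, M_3 = 0.
On [4, 6], with g_1(x) = a_1 + b_1·(x - 4) + c_1·(x - 4)² + d_1·(x - 4)³: c_1 = M_1/2 = 47/20, d_1 = (M_2 - M_1)/(6h_1) = -5/6, b_1 = Δ_1 - h_1(2M_1 + M_2)/6 = 2/15.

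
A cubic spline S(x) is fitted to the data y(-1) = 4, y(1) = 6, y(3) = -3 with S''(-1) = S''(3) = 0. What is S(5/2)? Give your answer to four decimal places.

Let M_i = S''(x_i). Step sizes h_i = 2, 2; slopes of the chords Δ_i = (y_(i+1) - y_i)/h_i = 1, -9/2.
  2·M_0 + 8·M_1 + 2·M_2 = 6(Δ_1 - Δ_0) = -33
Natural end conditions: M_0 = M_2 = 0.
Solving the tridiagonal system: M_0 = 0, M_1 = -33/8, M_2 = 0.
On [1, 3], S(x) = 6 - 7/4·(x - 1) - 33/16·(x - 1)² + 11/32·(x - 1)³.
With (x - 1) = 3/2: S(5/2) = -27/256.

-0.1055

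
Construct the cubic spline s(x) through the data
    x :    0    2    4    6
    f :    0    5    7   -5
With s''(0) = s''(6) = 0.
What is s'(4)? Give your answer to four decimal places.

-2.4667

Let M_i = s''(x_i). Step sizes h_i = 2, 2, 2; slopes of the chords Δ_i = (y_(i+1) - y_i)/h_i = 5/2, 1, -6.
  2·M_0 + 8·M_1 + 2·M_2 = 6(Δ_1 - Δ_0) = -9
  2·M_1 + 8·M_2 + 2·M_3 = 6(Δ_2 - Δ_1) = -42
Natural end conditions: M_0 = M_3 = 0.
Hence M_0 = 0, M_1 = 1/5, M_2 = -53/10, M_3 = 0.
On [4, 6], s'(x) = b_2 + 2c_2·(x - 4) + 3d_2·(x - 4)² with b_2 = Δ_2 - h_2(2M_2 + M_3)/6 = -37/15, c_2 = M_2/2 = -53/20, d_2 = (M_3 - M_2)/(6h_2) = 53/120. So s'(4) = -37/15.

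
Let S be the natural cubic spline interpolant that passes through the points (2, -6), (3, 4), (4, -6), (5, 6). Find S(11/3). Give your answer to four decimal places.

Let m_i = S''(x_i). Step sizes h_i = 1, 1, 1; slopes of the chords Δ_i = (y_(i+1) - y_i)/h_i = 10, -10, 12.
  1·m_0 + 4·m_1 + 1·m_2 = 6(Δ_1 - Δ_0) = -120
  1·m_1 + 4·m_2 + 1·m_3 = 6(Δ_2 - Δ_1) = 132
Natural end conditions: m_0 = m_3 = 0.
Solving: m_0 = 0, m_1 = -204/5, m_2 = 216/5, m_3 = 0.
On [3, 4], S(x) = 4 - 18/5·(x - 3) - 102/5·(x - 3)² + 14·(x - 3)³.
With (x - 3) = 2/3: S(11/3) = -448/135.

-3.3185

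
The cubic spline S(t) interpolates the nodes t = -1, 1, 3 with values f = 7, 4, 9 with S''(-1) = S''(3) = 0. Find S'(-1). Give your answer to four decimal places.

-2.5000

With M_i denoting the second derivative at x_i, h_i = 2, 2, and Δ_i = (y_(i+1) − y_i)/h_i = -3/2, 5/2:
  2·M_0 + 8·M_1 + 2·M_2 = 6(Δ_1 - Δ_0) = 24
Natural end conditions: M_0 = M_2 = 0.
Hence M_0 = 0, M_1 = 3, M_2 = 0.
On [-1, 1], S'(t) = b_0 + 2c_0·(t + 1) + 3d_0·(t + 1)² with b_0 = Δ_0 - h_0(2M_0 + M_1)/6 = -5/2, c_0 = M_0/2 = 0, d_0 = (M_1 - M_0)/(6h_0) = 1/4. So S'(-1) = -5/2.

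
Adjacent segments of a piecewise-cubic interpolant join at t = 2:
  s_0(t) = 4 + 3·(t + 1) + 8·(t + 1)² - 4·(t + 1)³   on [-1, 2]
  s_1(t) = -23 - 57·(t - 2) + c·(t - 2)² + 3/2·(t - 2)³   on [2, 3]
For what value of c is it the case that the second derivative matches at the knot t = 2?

s_0''(t) = 16 - 24·(t + 1), so s_0''(2) = -56. On the right, s_1''(2) = 2c, so c = -28.

-28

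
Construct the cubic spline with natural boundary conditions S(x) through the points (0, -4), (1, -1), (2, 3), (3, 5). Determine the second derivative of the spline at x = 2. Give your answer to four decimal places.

-3.6000

With M_i denoting the second derivative at x_i, h_i = 1, 1, 1, and Δ_i = (y_(i+1) − y_i)/h_i = 3, 4, 2:
  1·M_0 + 4·M_1 + 1·M_2 = 6(Δ_1 - Δ_0) = 6
  1·M_1 + 4·M_2 + 1·M_3 = 6(Δ_2 - Δ_1) = -12
Natural end conditions: M_0 = M_3 = 0.
Hence M_0 = 0, M_1 = 12/5, M_2 = -18/5, M_3 = 0.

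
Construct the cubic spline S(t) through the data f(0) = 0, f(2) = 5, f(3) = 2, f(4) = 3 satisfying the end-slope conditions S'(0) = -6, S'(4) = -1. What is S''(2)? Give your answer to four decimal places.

-14.2273

Put m_i = S'' at the i-th knot. Here h = (2, 1, 1) and Δ = (5/2, -3, 1), so the interior equations h_(i-1)·m_(i-1) + 2(h_(i-1)+h_i)·m_i + h_i·m_(i+1) = 6(Δ_i − Δ_(i-1)) read
  2·m_0 + 6·m_1 + 1·m_2 = 6(Δ_1 - Δ_0) = -33
  1·m_1 + 4·m_2 + 1·m_3 = 6(Δ_2 - Δ_1) = 24
Clamped end conditions give two more equations: 2h_0·m_0 + h_0·m_1 = 6(Δ_0 - S'(0)) = 51 and h_2·m_2 + 2h_2·m_3 = 6(S'(4) - Δ_2) = -12.
Solving the tridiagonal system: m_0 = 437/22, m_1 = -313/22, m_2 = 139/11, m_3 = -271/22.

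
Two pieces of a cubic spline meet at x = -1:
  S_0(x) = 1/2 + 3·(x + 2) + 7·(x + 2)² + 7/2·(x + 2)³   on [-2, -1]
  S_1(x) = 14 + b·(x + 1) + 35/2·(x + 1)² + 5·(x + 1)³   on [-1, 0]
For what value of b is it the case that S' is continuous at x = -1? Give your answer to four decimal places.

27.5000

S_0'(x) = 3 + 14·(x + 2) + 21/2·(x + 2)², so S_0'(-1) = 55/2. On the right, S_1'(-1) = b, so b = 55/2.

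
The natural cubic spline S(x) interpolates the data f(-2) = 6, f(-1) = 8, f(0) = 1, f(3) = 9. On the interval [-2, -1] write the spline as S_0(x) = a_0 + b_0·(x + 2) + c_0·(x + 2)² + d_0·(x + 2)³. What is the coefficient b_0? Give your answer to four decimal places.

4.6344

Write σ_i for S''(x_i). With h_i = 1, 1, 3 and divided differences Δ_i = 2, -7, 8/3, the continuity of S' gives the tridiagonal system
  1·σ_0 + 4·σ_1 + 1·σ_2 = 6(Δ_1 - Δ_0) = -54
  1·σ_1 + 8·σ_2 + 3·σ_3 = 6(Δ_2 - Δ_1) = 58
Natural end conditions: σ_0 = σ_3 = 0.
Forward elimination and back-substitution give σ_0 = 0, σ_1 = -490/31, σ_2 = 286/31, σ_3 = 0.
On [-2, -1], with S_0(x) = a_0 + b_0·(x + 2) + c_0·(x + 2)² + d_0·(x + 2)³: c_0 = σ_0/2 = 0, d_0 = (σ_1 - σ_0)/(6h_0) = -245/93, b_0 = Δ_0 - h_0(2σ_0 + σ_1)/6 = 431/93.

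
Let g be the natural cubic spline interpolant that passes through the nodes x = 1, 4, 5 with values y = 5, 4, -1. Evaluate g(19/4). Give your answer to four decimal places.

Write σ_i for g''(x_i). With h_i = 3, 1 and divided differences Δ_i = -1/3, -5, the continuity of g' gives the tridiagonal system
  3·σ_0 + 8·σ_1 + 1·σ_2 = 6(Δ_1 - Δ_0) = -28
Natural end conditions: σ_0 = σ_2 = 0.
Solving: σ_0 = 0, σ_1 = -7/2, σ_2 = 0.
On [4, 5], g(x) = 4 - 23/6·(x - 4) - 7/4·(x - 4)² + 7/12·(x - 4)³.
With (x - 4) = 3/4: g(19/4) = 99/256.

0.3867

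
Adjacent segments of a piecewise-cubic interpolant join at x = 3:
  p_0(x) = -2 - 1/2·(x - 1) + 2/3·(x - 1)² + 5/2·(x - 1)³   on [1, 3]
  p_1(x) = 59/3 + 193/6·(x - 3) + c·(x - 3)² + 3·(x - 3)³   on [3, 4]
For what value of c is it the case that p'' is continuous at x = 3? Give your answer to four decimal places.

p_0''(x) = 4/3 + 15·(x - 1), so p_0''(3) = 94/3. On the right, p_1''(3) = 2c, so c = 47/3.

15.6667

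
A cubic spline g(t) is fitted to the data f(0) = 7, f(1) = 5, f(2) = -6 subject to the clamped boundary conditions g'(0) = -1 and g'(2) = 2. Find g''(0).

12

Let M_i = g''(x_i). Step sizes h_i = 1, 1; slopes of the chords Δ_i = (y_(i+1) - y_i)/h_i = -2, -11.
  1·M_0 + 4·M_1 + 1·M_2 = 6(Δ_1 - Δ_0) = -54
Clamped end conditions give two more equations: 2h_0·M_0 + h_0·M_1 = 6(Δ_0 - g'(0)) = -6 and h_1·M_1 + 2h_1·M_2 = 6(g'(2) - Δ_1) = 78.
Solving the tridiagonal system: M_0 = 12, M_1 = -30, M_2 = 54.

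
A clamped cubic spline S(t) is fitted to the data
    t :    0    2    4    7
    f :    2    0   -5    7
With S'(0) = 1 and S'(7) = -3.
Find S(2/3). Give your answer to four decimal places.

2.2683

With m_i denoting the second derivative at x_i, h_i = 2, 2, 3, and Δ_i = (y_(i+1) − y_i)/h_i = -1, -5/2, 4:
  2·m_0 + 8·m_1 + 2·m_2 = 6(Δ_1 - Δ_0) = -9
  2·m_1 + 10·m_2 + 3·m_3 = 6(Δ_2 - Δ_1) = 39
Clamped end conditions give two more equations: 2h_0·m_0 + h_0·m_1 = 6(Δ_0 - S'(0)) = -12 and h_2·m_2 + 2h_2·m_3 = 6(S'(7) - Δ_2) = -42.
Hence m_0 = -125/74, m_1 = -97/37, m_2 = 284/37, m_3 = -401/37.
On [0, 2], S(t) = 2 + 1·t - 125/148·t² - 23/296·t³.
With t = 2/3: S(2/3) = 2266/999.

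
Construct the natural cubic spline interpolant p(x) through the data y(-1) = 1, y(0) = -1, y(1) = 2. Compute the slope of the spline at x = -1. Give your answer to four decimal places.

-3.2500

With M_i denoting the second derivative at x_i, h_i = 1, 1, and Δ_i = (y_(i+1) − y_i)/h_i = -2, 3:
  1·M_0 + 4·M_1 + 1·M_2 = 6(Δ_1 - Δ_0) = 30
Natural end conditions: M_0 = M_2 = 0.
Solving the tridiagonal system: M_0 = 0, M_1 = 15/2, M_2 = 0.
On [-1, 0], p'(x) = b_0 + 2c_0·(x + 1) + 3d_0·(x + 1)² with b_0 = Δ_0 - h_0(2M_0 + M_1)/6 = -13/4, c_0 = M_0/2 = 0, d_0 = (M_1 - M_0)/(6h_0) = 5/4. So p'(-1) = -13/4.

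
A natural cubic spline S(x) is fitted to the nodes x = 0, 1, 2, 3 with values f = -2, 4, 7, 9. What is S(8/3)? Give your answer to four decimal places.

8.3531

Put M_i = S'' at the i-th knot. Here h = (1, 1, 1) and Δ = (6, 3, 2), so the interior equations h_(i-1)·M_(i-1) + 2(h_(i-1)+h_i)·M_i + h_i·M_(i+1) = 6(Δ_i − Δ_(i-1)) read
  1·M_0 + 4·M_1 + 1·M_2 = 6(Δ_1 - Δ_0) = -18
  1·M_1 + 4·M_2 + 1·M_3 = 6(Δ_2 - Δ_1) = -6
Natural end conditions: M_0 = M_3 = 0.
Hence M_0 = 0, M_1 = -22/5, M_2 = -2/5, M_3 = 0.
On [2, 3], S(x) = 7 + 32/15·(x - 2) - 1/5·(x - 2)² + 1/15·(x - 2)³.
With (x - 2) = 2/3: S(8/3) = 3383/405.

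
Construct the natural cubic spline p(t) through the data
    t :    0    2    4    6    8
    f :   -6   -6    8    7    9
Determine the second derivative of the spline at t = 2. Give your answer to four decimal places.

7.3125

Put M_i = p'' at the i-th knot. Here h = (2, 2, 2, 2) and Δ = (0, 7, -1/2, 1), so the interior equations h_(i-1)·M_(i-1) + 2(h_(i-1)+h_i)·M_i + h_i·M_(i+1) = 6(Δ_i − Δ_(i-1)) read
  2·M_0 + 8·M_1 + 2·M_2 = 6(Δ_1 - Δ_0) = 42
  2·M_1 + 8·M_2 + 2·M_3 = 6(Δ_2 - Δ_1) = -45
  2·M_2 + 8·M_3 + 2·M_4 = 6(Δ_3 - Δ_2) = 9
Natural end conditions: M_0 = M_4 = 0.
Solving: M_0 = 0, M_1 = 117/16, M_2 = -33/4, M_3 = 51/16, M_4 = 0.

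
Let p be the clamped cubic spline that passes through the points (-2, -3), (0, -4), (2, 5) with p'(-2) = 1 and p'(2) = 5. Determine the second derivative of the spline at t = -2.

-5

Put m_i = p'' at the i-th knot. Here h = (2, 2) and Δ = (-1/2, 9/2), so the interior equations h_(i-1)·m_(i-1) + 2(h_(i-1)+h_i)·m_i + h_i·m_(i+1) = 6(Δ_i − Δ_(i-1)) read
  2·m_0 + 8·m_1 + 2·m_2 = 6(Δ_1 - Δ_0) = 30
Clamped end conditions give two more equations: 2h_0·m_0 + h_0·m_1 = 6(Δ_0 - p'(-2)) = -9 and h_1·m_1 + 2h_1·m_2 = 6(p'(2) - Δ_1) = 3.
Solving the tridiagonal system: m_0 = -5, m_1 = 11/2, m_2 = -2.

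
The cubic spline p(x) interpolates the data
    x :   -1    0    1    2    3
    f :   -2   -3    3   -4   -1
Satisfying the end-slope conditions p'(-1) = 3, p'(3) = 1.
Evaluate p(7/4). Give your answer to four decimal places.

With σ_i denoting the second derivative at x_i, h_i = 1, 1, 1, 1, and Δ_i = (y_(i+1) − y_i)/h_i = -1, 6, -7, 3:
  1·σ_0 + 4·σ_1 + 1·σ_2 = 6(Δ_1 - Δ_0) = 42
  1·σ_1 + 4·σ_2 + 1·σ_3 = 6(Δ_2 - Δ_1) = -78
  1·σ_2 + 4·σ_3 + 1·σ_4 = 6(Δ_3 - Δ_2) = 60
Clamped end conditions give two more equations: 2h_0·σ_0 + h_0·σ_1 = 6(Δ_0 - p'(-1)) = -24 and h_3·σ_3 + 2h_3·σ_4 = 6(p'(3) - Δ_3) = -12.
Solving the tridiagonal system: σ_0 = -683/28, σ_1 = 347/14, σ_2 = -131/4, σ_3 = 395/14, σ_4 = -563/28.
On [1, 2], p(x) = 3 - 11/14·(x - 1) - 131/8·(x - 1)² + 569/56·(x - 1)³.
With (x - 1) = 3/4: p(7/4) = -1287/512.

-2.5137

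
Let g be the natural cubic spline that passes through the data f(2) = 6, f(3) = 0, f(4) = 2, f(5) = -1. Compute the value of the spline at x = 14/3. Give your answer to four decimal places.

0.5531

With σ_i denoting the second derivative at x_i, h_i = 1, 1, 1, and Δ_i = (y_(i+1) − y_i)/h_i = -6, 2, -3:
  1·σ_0 + 4·σ_1 + 1·σ_2 = 6(Δ_1 - Δ_0) = 48
  1·σ_1 + 4·σ_2 + 1·σ_3 = 6(Δ_2 - Δ_1) = -30
Natural end conditions: σ_0 = σ_3 = 0.
Solving the tridiagonal system: σ_0 = 0, σ_1 = 74/5, σ_2 = -56/5, σ_3 = 0.
On [4, 5], g(x) = 2 + 11/15·(x - 4) - 28/5·(x - 4)² + 28/15·(x - 4)³.
With (x - 4) = 2/3: g(14/3) = 224/405.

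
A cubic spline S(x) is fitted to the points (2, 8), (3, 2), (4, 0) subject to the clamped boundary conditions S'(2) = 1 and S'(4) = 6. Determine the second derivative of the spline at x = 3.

7

Put M_i = S'' at the i-th knot. Here h = (1, 1) and Δ = (-6, -2), so the interior equations h_(i-1)·M_(i-1) + 2(h_(i-1)+h_i)·M_i + h_i·M_(i+1) = 6(Δ_i − Δ_(i-1)) read
  1·M_0 + 4·M_1 + 1·M_2 = 6(Δ_1 - Δ_0) = 24
Clamped end conditions give two more equations: 2h_0·M_0 + h_0·M_1 = 6(Δ_0 - S'(2)) = -42 and h_1·M_1 + 2h_1·M_2 = 6(S'(4) - Δ_1) = 48.
Hence M_0 = -49/2, M_1 = 7, M_2 = 41/2.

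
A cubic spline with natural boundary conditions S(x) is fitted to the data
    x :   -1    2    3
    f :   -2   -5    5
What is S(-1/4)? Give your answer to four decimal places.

-5.6504

Put σ_i = S'' at the i-th knot. Here h = (3, 1) and Δ = (-1, 10), so the interior equations h_(i-1)·σ_(i-1) + 2(h_(i-1)+h_i)·σ_i + h_i·σ_(i+1) = 6(Δ_i − Δ_(i-1)) read
  3·σ_0 + 8·σ_1 + 1·σ_2 = 6(Δ_1 - Δ_0) = 66
Natural end conditions: σ_0 = σ_2 = 0.
Hence σ_0 = 0, σ_1 = 33/4, σ_2 = 0.
On [-1, 2], S(x) = -2 - 41/8·(x + 1) + 0·(x + 1)² + 11/24·(x + 1)³.
With (x + 1) = 3/4: S(-1/4) = -2893/512.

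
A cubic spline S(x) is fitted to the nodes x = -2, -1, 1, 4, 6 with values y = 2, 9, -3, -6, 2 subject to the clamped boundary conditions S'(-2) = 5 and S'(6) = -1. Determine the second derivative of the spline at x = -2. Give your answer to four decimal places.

Write σ_i for S''(x_i). With h_i = 1, 2, 3, 2 and divided differences Δ_i = 7, -6, -1, 4, the continuity of S' gives the tridiagonal system
  1·σ_0 + 6·σ_1 + 2·σ_2 = 6(Δ_1 - Δ_0) = -78
  2·σ_1 + 10·σ_2 + 3·σ_3 = 6(Δ_2 - Δ_1) = 30
  3·σ_2 + 10·σ_3 + 2·σ_4 = 6(Δ_3 - Δ_2) = 30
Clamped end conditions give two more equations: 2h_0·σ_0 + h_0·σ_1 = 6(Δ_0 - S'(-2)) = 12 and h_3·σ_3 + 2h_3·σ_4 = 6(S'(6) - Δ_3) = -30.
Forward elimination and back-substitution give σ_0 = 1332/91, σ_1 = -1572/91, σ_2 = 501/91, σ_3 = 288/91, σ_4 = -1653/182.

14.6374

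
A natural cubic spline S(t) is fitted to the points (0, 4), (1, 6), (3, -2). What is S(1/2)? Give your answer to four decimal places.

Put σ_i = S'' at the i-th knot. Here h = (1, 2) and Δ = (2, -4), so the interior equations h_(i-1)·σ_(i-1) + 2(h_(i-1)+h_i)·σ_i + h_i·σ_(i+1) = 6(Δ_i − Δ_(i-1)) read
  1·σ_0 + 6·σ_1 + 2·σ_2 = 6(Δ_1 - Δ_0) = -36
Natural end conditions: σ_0 = σ_2 = 0.
Solving the tridiagonal system: σ_0 = 0, σ_1 = -6, σ_2 = 0.
On [0, 1], S(t) = 4 + 3·t + 0·t² - 1·t³.
With t = 1/2: S(1/2) = 43/8.

5.3750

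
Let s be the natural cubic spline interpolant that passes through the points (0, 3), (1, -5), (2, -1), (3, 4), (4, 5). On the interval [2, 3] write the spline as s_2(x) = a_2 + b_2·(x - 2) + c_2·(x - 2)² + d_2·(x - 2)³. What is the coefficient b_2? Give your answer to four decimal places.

6.5000

Put σ_i = s'' at the i-th knot. Here h = (1, 1, 1, 1) and Δ = (-8, 4, 5, 1), so the interior equations h_(i-1)·σ_(i-1) + 2(h_(i-1)+h_i)·σ_i + h_i·σ_(i+1) = 6(Δ_i − Δ_(i-1)) read
  1·σ_0 + 4·σ_1 + 1·σ_2 = 6(Δ_1 - Δ_0) = 72
  1·σ_1 + 4·σ_2 + 1·σ_3 = 6(Δ_2 - Δ_1) = 6
  1·σ_2 + 4·σ_3 + 1·σ_4 = 6(Δ_3 - Δ_2) = -24
Natural end conditions: σ_0 = σ_4 = 0.
Solving: σ_0 = 0, σ_1 = 129/7, σ_2 = -12/7, σ_3 = -39/7, σ_4 = 0.
On [2, 3], with s_2(x) = a_2 + b_2·(x - 2) + c_2·(x - 2)² + d_2·(x - 2)³: c_2 = σ_2/2 = -6/7, d_2 = (σ_3 - σ_2)/(6h_2) = -9/14, b_2 = Δ_2 - h_2(2σ_2 + σ_3)/6 = 13/2.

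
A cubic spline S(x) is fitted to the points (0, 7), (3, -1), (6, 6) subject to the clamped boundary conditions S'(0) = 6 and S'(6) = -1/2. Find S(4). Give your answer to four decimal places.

0.2037

With M_i denoting the second derivative at x_i, h_i = 3, 3, and Δ_i = (y_(i+1) − y_i)/h_i = -8/3, 7/3:
  3·M_0 + 12·M_1 + 3·M_2 = 6(Δ_1 - Δ_0) = 30
Clamped end conditions give two more equations: 2h_0·M_0 + h_0·M_1 = 6(Δ_0 - S'(0)) = -52 and h_1·M_1 + 2h_1·M_2 = 6(S'(6) - Δ_1) = -17.
Solving: M_0 = -49/4, M_1 = 43/6, M_2 = -77/12.
On [3, 6], S(x) = -1 - 13/8·(x - 3) + 43/12·(x - 3)² - 163/216·(x - 3)³.
With (x - 3) = 1: S(4) = 11/54.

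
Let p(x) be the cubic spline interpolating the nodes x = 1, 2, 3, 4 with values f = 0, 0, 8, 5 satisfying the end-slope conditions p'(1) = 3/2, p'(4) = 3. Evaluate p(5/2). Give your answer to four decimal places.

With m_i denoting the second derivative at x_i, h_i = 1, 1, 1, and Δ_i = (y_(i+1) − y_i)/h_i = 0, 8, -3:
  1·m_0 + 4·m_1 + 1·m_2 = 6(Δ_1 - Δ_0) = 48
  1·m_1 + 4·m_2 + 1·m_3 = 6(Δ_2 - Δ_1) = -66
Clamped end conditions give two more equations: 2h_0·m_0 + h_0·m_1 = 6(Δ_0 - p'(1)) = -9 and h_2·m_2 + 2h_2·m_3 = 6(p'(4) - Δ_2) = 36.
Solving: m_0 = -82/5, m_1 = 119/5, m_2 = -154/5, m_3 = 167/5.
On [2, 3], p(x) = 0 + 26/5·(x - 2) + 119/10·(x - 2)² - 91/10·(x - 2)³.
With (x - 2) = 1/2: p(5/2) = 71/16.

4.4375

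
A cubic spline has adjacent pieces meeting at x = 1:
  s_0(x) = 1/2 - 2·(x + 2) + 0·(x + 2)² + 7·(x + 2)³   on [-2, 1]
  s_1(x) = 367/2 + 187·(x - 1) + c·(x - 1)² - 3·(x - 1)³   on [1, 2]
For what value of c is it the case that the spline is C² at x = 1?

s_0''(x) = 0 + 42·(x + 2), so s_0''(1) = 126. On the right, s_1''(1) = 2c, so c = 63.

63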